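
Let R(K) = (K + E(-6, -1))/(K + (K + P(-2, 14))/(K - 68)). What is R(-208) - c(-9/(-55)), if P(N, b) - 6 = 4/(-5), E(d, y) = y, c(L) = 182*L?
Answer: -3970592/137995 ≈ -28.773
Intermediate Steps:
P(N, b) = 26/5 (P(N, b) = 6 + 4/(-5) = 6 + 4*(-1/5) = 6 - 4/5 = 26/5)
R(K) = (-1 + K)/(K + (26/5 + K)/(-68 + K)) (R(K) = (K - 1)/(K + (K + 26/5)/(K - 68)) = (-1 + K)/(K + (26/5 + K)/(-68 + K)))
R(-208) - c(-9/(-55)) = 5*(68 + (-208)**2 - 69*(-208))/(26 - 335*(-208) + 5*(-208)**2) - 182*(-9/(-55)) = 5*(68 + 43264 + 14352)/(26 + 69680 + 5*43264) - 182*(-9*(-1/55)) = 5*57684/(26 + 69680 + 216320) - 182*9/55 = 5*57684/286026 - 1*1638/55 = 5*(1/286026)*57684 - 1638/55 = 2530/2509 - 1638/55 = -3970592/137995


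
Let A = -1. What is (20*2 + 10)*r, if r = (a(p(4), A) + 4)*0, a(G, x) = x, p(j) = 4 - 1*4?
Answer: 0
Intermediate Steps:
p(j) = 0 (p(j) = 4 - 4 = 0)
r = 0 (r = (-1 + 4)*0 = 3*0 = 0)
(20*2 + 10)*r = (20*2 + 10)*0 = (40 + 10)*0 = 50*0 = 0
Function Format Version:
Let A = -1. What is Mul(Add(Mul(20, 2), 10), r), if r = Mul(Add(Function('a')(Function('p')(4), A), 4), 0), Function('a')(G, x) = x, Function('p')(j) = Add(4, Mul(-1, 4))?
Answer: 0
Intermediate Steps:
Function('p')(j) = 0 (Function('p')(j) = Add(4, -4) = 0)
r = 0 (r = Mul(Add(-1, 4), 0) = Mul(3, 0) = 0)
Mul(Add(Mul(20, 2), 10), r) = Mul(Add(Mul(20, 2), 10), 0) = Mul(Add(40, 10), 0) = Mul(50, 0) = 0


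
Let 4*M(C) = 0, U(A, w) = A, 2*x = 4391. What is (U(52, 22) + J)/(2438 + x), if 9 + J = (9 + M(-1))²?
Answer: 248/9267 ≈ 0.026762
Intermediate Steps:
x = 4391/2 (x = (½)*4391 = 4391/2 ≈ 2195.5)
M(C) = 0 (M(C) = (¼)*0 = 0)
J = 72 (J = -9 + (9 + 0)² = -9 + 9² = -9 + 81 = 72)
(U(52, 22) + J)/(2438 + x) = (52 + 72)/(2438 + 4391/2) = 124/(9267/2) = 124*(2/9267) = 248/9267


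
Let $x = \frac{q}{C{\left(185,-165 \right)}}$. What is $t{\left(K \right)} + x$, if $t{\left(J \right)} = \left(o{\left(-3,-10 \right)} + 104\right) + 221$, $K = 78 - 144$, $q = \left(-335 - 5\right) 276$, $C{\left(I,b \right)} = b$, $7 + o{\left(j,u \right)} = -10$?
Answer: $\frac{9644}{11} \approx 876.73$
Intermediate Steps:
$o{\left(j,u \right)} = -17$ ($o{\left(j,u \right)} = -7 - 10 = -17$)
$q = -93840$ ($q = \left(-340\right) 276 = -93840$)
$K = -66$ ($K = 78 - 144 = -66$)
$t{\left(J \right)} = 308$ ($t{\left(J \right)} = \left(-17 + 104\right) + 221 = 87 + 221 = 308$)
$x = \frac{6256}{11}$ ($x = - \frac{93840}{-165} = \left(-93840\right) \left(- \frac{1}{165}\right) = \frac{6256}{11} \approx 568.73$)
$t{\left(K \right)} + x = 308 + \frac{6256}{11} = \frac{9644}{11}$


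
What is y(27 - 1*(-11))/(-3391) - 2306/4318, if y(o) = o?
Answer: -3991865/7321169 ≈ -0.54525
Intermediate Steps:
y(27 - 1*(-11))/(-3391) - 2306/4318 = (27 - 1*(-11))/(-3391) - 2306/4318 = (27 + 11)*(-1/3391) - 2306*1/4318 = 38*(-1/3391) - 1153/2159 = -38/3391 - 1153/2159 = -3991865/7321169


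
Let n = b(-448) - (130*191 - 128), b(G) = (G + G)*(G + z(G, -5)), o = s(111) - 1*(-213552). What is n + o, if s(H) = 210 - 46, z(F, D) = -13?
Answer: 602070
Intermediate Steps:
s(H) = 164
o = 213716 (o = 164 - 1*(-213552) = 164 + 213552 = 213716)
b(G) = 2*G*(-13 + G) (b(G) = (G + G)*(G - 13) = (2*G)*(-13 + G) = 2*G*(-13 + G))
n = 388354 (n = 2*(-448)*(-13 - 448) - (130*191 - 128) = 2*(-448)*(-461) - (24830 - 128) = 413056 - 1*24702 = 413056 - 24702 = 388354)
n + o = 388354 + 213716 = 602070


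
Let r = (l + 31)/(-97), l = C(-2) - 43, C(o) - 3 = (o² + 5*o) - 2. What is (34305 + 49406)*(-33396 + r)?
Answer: -2795597885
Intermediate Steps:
C(o) = 1 + o² + 5*o (C(o) = 3 + ((o² + 5*o) - 2) = 3 + (-2 + o² + 5*o) = 1 + o² + 5*o)
l = -48 (l = (1 + (-2)² + 5*(-2)) - 43 = (1 + 4 - 10) - 43 = -5 - 43 = -48)
r = 17/97 (r = (-48 + 31)/(-97) = -1/97*(-17) = 17/97 ≈ 0.17526)
(34305 + 49406)*(-33396 + r) = (34305 + 49406)*(-33396 + 17/97) = 83711*(-3239395/97) = -2795597885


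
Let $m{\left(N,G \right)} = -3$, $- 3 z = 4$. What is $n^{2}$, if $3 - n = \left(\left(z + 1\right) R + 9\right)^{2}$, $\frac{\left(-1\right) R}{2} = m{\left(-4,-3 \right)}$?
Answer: $2116$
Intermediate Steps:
$z = - \frac{4}{3}$ ($z = \left(- \frac{1}{3}\right) 4 = - \frac{4}{3} \approx -1.3333$)
$R = 6$ ($R = \left(-2\right) \left(-3\right) = 6$)
$n = -46$ ($n = 3 - \left(\left(- \frac{4}{3} + 1\right) 6 + 9\right)^{2} = 3 - \left(\left(- \frac{1}{3}\right) 6 + 9\right)^{2} = 3 - \left(-2 + 9\right)^{2} = 3 - 7^{2} = 3 - 49 = -46$)
$n^{2} = \left(-46\right)^{2} = 2116$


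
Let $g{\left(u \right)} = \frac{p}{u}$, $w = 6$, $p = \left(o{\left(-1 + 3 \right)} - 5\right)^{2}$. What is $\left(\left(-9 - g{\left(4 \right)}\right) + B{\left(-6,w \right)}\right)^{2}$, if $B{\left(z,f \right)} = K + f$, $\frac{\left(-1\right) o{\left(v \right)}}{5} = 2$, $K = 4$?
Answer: $\frac{48841}{16} \approx 3052.6$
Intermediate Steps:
$o{\left(v \right)} = -10$ ($o{\left(v \right)} = \left(-5\right) 2 = -10$)
$p = 225$ ($p = \left(-10 - 5\right)^{2} = \left(-15\right)^{2} = 225$)
$g{\left(u \right)} = \frac{225}{u}$
$B{\left(z,f \right)} = 4 + f$
$\left(\left(-9 - g{\left(4 \right)}\right) + B{\left(-6,w \right)}\right)^{2} = \left(\left(-9 - \frac{225}{4}\right) + \left(4 + 6\right)\right)^{2} = \left(\left(-9 - 225 \cdot \frac{1}{4}\right) + 10\right)^{2} = \left(\left(-9 - \frac{225}{4}\right) + 10\right)^{2} = \left(- \frac{261}{4} + 10\right)^{2} = \left(- \frac{221}{4}\right)^{2} = \frac{48841}{16}$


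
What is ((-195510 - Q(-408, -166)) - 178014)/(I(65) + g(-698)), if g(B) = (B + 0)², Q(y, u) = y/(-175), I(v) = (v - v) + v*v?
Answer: -65367108/86000075 ≈ -0.76008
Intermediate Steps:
I(v) = v² (I(v) = 0 + v² = v²)
Q(y, u) = -y/175 (Q(y, u) = y*(-1/175) = -y/175)
g(B) = B²
((-195510 - Q(-408, -166)) - 178014)/(I(65) + g(-698)) = ((-195510 - (-1)*(-408)/175) - 178014)/(65² + (-698)²) = ((-195510 - 1*408/175) - 178014)/(4225 + 487204) = ((-195510 - 408/175) - 178014)/491429 = (-34214658/175 - 178014)*(1/491429) = -65367108/175*1/491429 = -65367108/86000075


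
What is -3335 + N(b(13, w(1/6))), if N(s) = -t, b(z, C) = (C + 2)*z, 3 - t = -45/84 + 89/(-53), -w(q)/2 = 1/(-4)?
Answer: -4956879/1484 ≈ -3340.2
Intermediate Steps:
w(q) = 1/2 (w(q) = -2/(-4) = -2*(-1/4) = 1/2)
t = 7739/1484 (t = 3 - (-45/84 + 89/(-53)) = 3 - (-45*1/84 + 89*(-1/53)) = 3 - (-15/28 - 89/53) = 3 - 1*(-3287/1484) = 3 + 3287/1484 = 7739/1484 ≈ 5.2150)
b(z, C) = z*(2 + C) (b(z, C) = (2 + C)*z = z*(2 + C))
N(s) = -7739/1484 (N(s) = -1*7739/1484 = -7739/1484)
-3335 + N(b(13, w(1/6))) = -3335 - 7739/1484 = -4956879/1484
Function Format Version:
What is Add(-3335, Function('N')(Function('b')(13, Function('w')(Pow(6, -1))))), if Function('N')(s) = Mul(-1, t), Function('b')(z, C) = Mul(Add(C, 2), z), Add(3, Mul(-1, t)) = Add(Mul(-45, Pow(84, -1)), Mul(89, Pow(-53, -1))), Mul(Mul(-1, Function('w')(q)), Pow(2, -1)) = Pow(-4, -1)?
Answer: Rational(-4956879, 1484) ≈ -3340.2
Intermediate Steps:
Function('w')(q) = Rational(1, 2) (Function('w')(q) = Mul(-2, Pow(-4, -1)) = Mul(-2, Rational(-1, 4)) = Rational(1, 2))
t = Rational(7739, 1484) (t = Add(3, Mul(-1, Add(Mul(-45, Pow(84, -1)), Mul(89, Pow(-53, -1))))) = Add(3, Mul(-1, Add(Mul(-45, Rational(1, 84)), Mul(89, Rational(-1, 53))))) = Add(3, Mul(-1, Add(Rational(-15, 28), Rational(-89, 53)))) = Add(3, Mul(-1, Rational(-3287, 1484))) = Add(3, Rational(3287, 1484)) = Rational(7739, 1484) ≈ 5.2150)
Function('b')(z, C) = Mul(z, Add(2, C)) (Function('b')(z, C) = Mul(Add(2, C), z) = Mul(z, Add(2, C)))
Function('N')(s) = Rational(-7739, 1484) (Function('N')(s) = Mul(-1, Rational(7739, 1484)) = Rational(-7739, 1484))
Add(-3335, Function('N')(Function('b')(13, Function('w')(Pow(6, -1))))) = Add(-3335, Rational(-7739, 1484)) = Rational(-4956879, 1484)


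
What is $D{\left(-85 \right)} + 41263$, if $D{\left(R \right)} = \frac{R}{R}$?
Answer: $41264$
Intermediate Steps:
$D{\left(R \right)} = 1$
$D{\left(-85 \right)} + 41263 = 1 + 41263 = 41264$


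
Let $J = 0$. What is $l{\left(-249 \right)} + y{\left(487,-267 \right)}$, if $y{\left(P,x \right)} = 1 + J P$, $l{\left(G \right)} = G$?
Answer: $-248$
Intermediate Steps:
$y{\left(P,x \right)} = 1$ ($y{\left(P,x \right)} = 1 + 0 P = 1 + 0 = 1$)
$l{\left(-249 \right)} + y{\left(487,-267 \right)} = -249 + 1 = -248$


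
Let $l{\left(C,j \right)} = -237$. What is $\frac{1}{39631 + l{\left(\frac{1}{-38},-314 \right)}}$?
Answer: $\frac{1}{39394} \approx 2.5385 \cdot 10^{-5}$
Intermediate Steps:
$\frac{1}{39631 + l{\left(\frac{1}{-38},-314 \right)}} = \frac{1}{39631 - 237} = \frac{1}{39394}$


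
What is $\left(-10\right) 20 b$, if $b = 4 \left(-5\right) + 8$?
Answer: $2400$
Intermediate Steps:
$b = -12$ ($b = -20 + 8 = -12$)
$\left(-10\right) 20 b = \left(-10\right) 20 \left(-12\right) = \left(-200\right) \left(-12\right) = 2400$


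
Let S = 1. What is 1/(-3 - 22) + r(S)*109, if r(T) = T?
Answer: 2724/25 ≈ 108.96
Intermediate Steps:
1/(-3 - 22) + r(S)*109 = 1/(-3 - 22) + 1*109 = 1/(-25) + 109 = -1/25 + 109 = 2724/25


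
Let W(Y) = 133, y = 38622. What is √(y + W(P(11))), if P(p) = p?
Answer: √38755 ≈ 196.86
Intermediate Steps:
√(y + W(P(11))) = √(38622 + 133) = √38755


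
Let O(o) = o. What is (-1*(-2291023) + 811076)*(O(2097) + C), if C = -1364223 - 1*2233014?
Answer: -11152480198860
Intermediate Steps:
C = -3597237 (C = -1364223 - 2233014 = -3597237)
(-1*(-2291023) + 811076)*(O(2097) + C) = (-1*(-2291023) + 811076)*(2097 - 3597237) = (2291023 + 811076)*(-3595140) = 3102099*(-3595140) = -11152480198860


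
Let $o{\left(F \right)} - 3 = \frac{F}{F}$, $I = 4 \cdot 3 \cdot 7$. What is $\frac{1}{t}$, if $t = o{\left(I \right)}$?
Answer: $\frac{1}{4} \approx 0.25$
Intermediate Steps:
$I = 84$ ($I = 12 \cdot 7 = 84$)
$o{\left(F \right)} = 4$ ($o{\left(F \right)} = 3 + \frac{F}{F} = 3 + 1 = 4$)
$t = 4$
$\frac{1}{t} = \frac{1}{4}$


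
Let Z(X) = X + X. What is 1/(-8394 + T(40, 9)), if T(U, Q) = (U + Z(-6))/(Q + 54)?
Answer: -9/75542 ≈ -0.00011914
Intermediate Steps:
Z(X) = 2*X
T(U, Q) = (-12 + U)/(54 + Q) (T(U, Q) = (U + 2*(-6))/(Q + 54) = (U - 12)/(54 + Q) = (-12 + U)/(54 + Q))
1/(-8394 + T(40, 9)) = 1/(-8394 + (-12 + 40)/(54 + 9)) = 1/(-8394 + 28/63) = 1/(-8394 + (1/63)*28) = 1/(-8394 + 4/9) = 1/(-75542/9) = -9/75542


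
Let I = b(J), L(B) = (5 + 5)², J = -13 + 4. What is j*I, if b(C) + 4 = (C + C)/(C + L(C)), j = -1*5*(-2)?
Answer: -3820/91 ≈ -41.978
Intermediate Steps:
J = -9
L(B) = 100 (L(B) = 10² = 100)
j = 10 (j = -5*(-2) = 10)
b(C) = -4 + 2*C/(100 + C) (b(C) = -4 + (C + C)/(C + 100) = -4 + (2*C)/(100 + C) = -4 + 2*C/(100 + C))
I = -382/91 (I = 2*(-200 - 1*(-9))/(100 - 9) = 2*(-200 + 9)/91 = 2*(1/91)*(-191) = -382/91 ≈ -4.1978)
j*I = 10*(-382/91) = -3820/91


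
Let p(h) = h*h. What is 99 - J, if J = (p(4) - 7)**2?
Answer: 18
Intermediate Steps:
p(h) = h**2
J = 81 (J = (4**2 - 7)**2 = (16 - 7)**2 = 9**2 = 81)
99 - J = 99 - 1*81 = 99 - 81 = 18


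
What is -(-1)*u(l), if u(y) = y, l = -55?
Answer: -55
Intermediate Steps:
-(-1)*u(l) = -(-1)*(-55) = -1*55 = -55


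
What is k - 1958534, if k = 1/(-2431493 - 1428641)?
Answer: -7560203683557/3860134 ≈ -1.9585e+6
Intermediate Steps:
k = -1/3860134 (k = 1/(-3860134) = -1/3860134 ≈ -2.5906e-7)
k - 1958534 = -1/3860134 - 1958534 = -7560203683557/3860134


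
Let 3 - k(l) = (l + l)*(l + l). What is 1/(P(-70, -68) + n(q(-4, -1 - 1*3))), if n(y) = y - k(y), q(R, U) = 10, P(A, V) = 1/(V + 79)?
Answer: 11/4478 ≈ 0.0024565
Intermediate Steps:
P(A, V) = 1/(79 + V)
k(l) = 3 - 4*l**2 (k(l) = 3 - (l + l)*(l + l) = 3 - 2*l*2*l = 3 - 4*l**2)
n(y) = -3 + y + 4*y**2 (n(y) = y - (3 - 4*y**2) = y + (-3 + 4*y**2) = -3 + y + 4*y**2)
1/(P(-70, -68) + n(q(-4, -1 - 1*3))) = 1/(1/(79 - 68) + (-3 + 10 + 4*10**2)) = 1/(1/11 + (-3 + 10 + 4*100)) = 1/(1/11 + (-3 + 10 + 400)) = 1/(1/11 + 407) = 1/(4478/11) = 11/4478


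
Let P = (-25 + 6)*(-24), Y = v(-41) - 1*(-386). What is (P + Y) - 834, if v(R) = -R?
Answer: 49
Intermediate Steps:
Y = 427 (Y = -1*(-41) - 1*(-386) = 41 + 386 = 427)
P = 456 (P = -19*(-24) = 456)
(P + Y) - 834 = (456 + 427) - 834 = 883 - 834 = 49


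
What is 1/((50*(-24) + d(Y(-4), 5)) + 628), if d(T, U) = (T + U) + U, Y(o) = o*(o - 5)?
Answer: -1/526 ≈ -0.0019011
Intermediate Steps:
Y(o) = o*(-5 + o)
d(T, U) = T + 2*U
1/((50*(-24) + d(Y(-4), 5)) + 628) = 1/((50*(-24) + (-4*(-5 - 4) + 2*5)) + 628) = 1/((-1200 + (-4*(-9) + 10)) + 628) = 1/((-1200 + (36 + 10)) + 628) = 1/((-1200 + 46) + 628) = 1/(-1154 + 628) = 1/(-526) = -1/526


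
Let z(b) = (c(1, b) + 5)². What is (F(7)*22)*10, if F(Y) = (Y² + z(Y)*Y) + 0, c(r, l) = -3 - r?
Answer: 12320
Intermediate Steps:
z(b) = 1 (z(b) = ((-3 - 1*1) + 5)² = ((-3 - 1) + 5)² = (-4 + 5)² = 1² = 1)
F(Y) = Y + Y² (F(Y) = (Y² + 1*Y) + 0 = (Y² + Y) + 0 = (Y + Y²) + 0 = Y + Y²)
(F(7)*22)*10 = ((7*(1 + 7))*22)*10 = ((7*8)*22)*10 = (56*22)*10 = 1232*10 = 12320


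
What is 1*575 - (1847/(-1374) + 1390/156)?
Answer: 1689251/2977 ≈ 567.43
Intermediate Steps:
1*575 - (1847/(-1374) + 1390/156) = 575 - (1847*(-1/1374) + 1390*(1/156)) = 575 - (-1847/1374 + 695/78) = 575 - 1*22524/2977 = 575 - 22524/2977 = 1689251/2977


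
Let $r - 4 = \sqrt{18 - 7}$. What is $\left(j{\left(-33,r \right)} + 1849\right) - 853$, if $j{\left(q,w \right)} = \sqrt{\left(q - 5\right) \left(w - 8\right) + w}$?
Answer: $996 + \sqrt{156 - 37 \sqrt{11}} \approx 1001.8$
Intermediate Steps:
$r = 4 + \sqrt{11}$ ($r = 4 + \sqrt{18 - 7} = 4 + \sqrt{11} \approx 7.3166$)
$j{\left(q,w \right)} = \sqrt{w + \left(-8 + w\right) \left(-5 + q\right)}$ ($j{\left(q,w \right)} = \sqrt{\left(-5 + q\right) \left(-8 + w\right) + w} = \sqrt{\left(-8 + w\right) \left(-5 + q\right) + w} = \sqrt{w + \left(-8 + w\right) \left(-5 + q\right)}$)
$\left(j{\left(-33,r \right)} + 1849\right) - 853 = \left(\sqrt{40 - -264 - 4 \left(4 + \sqrt{11}\right) - 33 \left(4 + \sqrt{11}\right)} + 1849\right) - 853 = \left(\sqrt{40 + 264 - \left(16 + 4 \sqrt{11}\right) - \left(132 + 33 \sqrt{11}\right)} + 1849\right) - 853 = \left(\sqrt{156 - 37 \sqrt{11}} + 1849\right) - 853 = \left(1849 + \sqrt{156 - 37 \sqrt{11}}\right) - 853 = 996 + \sqrt{156 - 37 \sqrt{11}}$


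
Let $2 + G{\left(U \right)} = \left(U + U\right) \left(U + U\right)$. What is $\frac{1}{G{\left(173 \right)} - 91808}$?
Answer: $\frac{1}{27906} \approx 3.5835 \cdot 10^{-5}$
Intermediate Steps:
$G{\left(U \right)} = -2 + 4 U^{2}$ ($G{\left(U \right)} = -2 + \left(U + U\right) \left(U + U\right) = -2 + 2 U 2 U = -2 + 4 U^{2}$)
$\frac{1}{G{\left(173 \right)} - 91808} = \frac{1}{\left(-2 + 4 \cdot 173^{2}\right) - 91808} = \frac{1}{\left(-2 + 4 \cdot 29929\right) - 91808} = \frac{1}{\left(-2 + 119716\right) - 91808} = \frac{1}{119714 - 91808} = \frac{1}{27906}$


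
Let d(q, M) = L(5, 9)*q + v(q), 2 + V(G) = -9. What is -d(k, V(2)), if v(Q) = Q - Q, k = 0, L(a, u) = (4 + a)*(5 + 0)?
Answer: 0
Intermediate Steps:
V(G) = -11 (V(G) = -2 - 9 = -11)
L(a, u) = 20 + 5*a (L(a, u) = (4 + a)*5 = 20 + 5*a)
v(Q) = 0
d(q, M) = 45*q (d(q, M) = (20 + 5*5)*q + 0 = (20 + 25)*q + 0 = 45*q + 0 = 45*q)
-d(k, V(2)) = -45*0 = -1*0 = 0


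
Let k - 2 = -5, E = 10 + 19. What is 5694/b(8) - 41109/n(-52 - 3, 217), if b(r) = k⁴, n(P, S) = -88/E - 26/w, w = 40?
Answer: 647822966/57699 ≈ 11228.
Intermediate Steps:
E = 29
k = -3 (k = 2 - 5 = -3)
n(P, S) = -2137/580 (n(P, S) = -88/29 - 26/40 = -88*1/29 - 26*1/40 = -88/29 - 13/20 = -2137/580)
b(r) = 81 (b(r) = (-3)⁴ = 81)
5694/b(8) - 41109/n(-52 - 3, 217) = 5694/81 - 41109/(-2137/580) = 5694*(1/81) - 41109*(-580/2137) = 1898/27 + 23843220/2137 = 647822966/57699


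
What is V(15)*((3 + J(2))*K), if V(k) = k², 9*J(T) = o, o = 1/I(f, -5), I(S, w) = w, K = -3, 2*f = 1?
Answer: -2010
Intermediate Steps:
f = ½ (f = (½)*1 = ½ ≈ 0.50000)
o = -⅕ (o = 1/(-5) = -⅕ ≈ -0.20000)
J(T) = -1/45 (J(T) = (⅑)*(-⅕) = -1/45)
V(15)*((3 + J(2))*K) = 15²*((3 - 1/45)*(-3)) = 225*((134/45)*(-3)) = 225*(-134/15) = -2010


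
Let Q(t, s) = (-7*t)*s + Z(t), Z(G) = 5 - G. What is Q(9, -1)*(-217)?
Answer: -12803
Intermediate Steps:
Q(t, s) = 5 - t - 7*s*t (Q(t, s) = (-7*t)*s + (5 - t) = -7*s*t + (5 - t) = 5 - t - 7*s*t)
Q(9, -1)*(-217) = (5 - 1*9 - 7*(-1)*9)*(-217) = (5 - 9 + 63)*(-217) = 59*(-217) = -12803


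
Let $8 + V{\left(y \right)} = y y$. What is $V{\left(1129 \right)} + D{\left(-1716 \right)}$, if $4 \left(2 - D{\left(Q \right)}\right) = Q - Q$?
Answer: $1274635$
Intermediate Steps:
$V{\left(y \right)} = -8 + y^{2}$ ($V{\left(y \right)} = -8 + y y = -8 + y^{2}$)
$D{\left(Q \right)} = 2$ ($D{\left(Q \right)} = 2 - \frac{Q - Q}{4} = 2 - 0 = 2 + 0 = 2$)
$V{\left(1129 \right)} + D{\left(-1716 \right)} = \left(-8 + 1129^{2}\right) + 2 = \left(-8 + 1274641\right) + 2 = 1274633 + 2 = 1274635$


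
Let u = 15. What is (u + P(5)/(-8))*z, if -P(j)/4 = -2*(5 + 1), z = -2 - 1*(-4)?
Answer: 18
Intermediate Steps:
z = 2 (z = -2 + 4 = 2)
P(j) = 48 (P(j) = -(-8)*(5 + 1) = -(-8)*6 = -4*(-12) = 48)
(u + P(5)/(-8))*z = (15 + 48/(-8))*2 = (15 + 48*(-1/8))*2 = (15 - 6)*2 = 9*2 = 18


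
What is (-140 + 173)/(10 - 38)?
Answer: -33/28 ≈ -1.1786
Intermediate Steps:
(-140 + 173)/(10 - 38) = 33/(-28) = 33*(-1/28) = -33/28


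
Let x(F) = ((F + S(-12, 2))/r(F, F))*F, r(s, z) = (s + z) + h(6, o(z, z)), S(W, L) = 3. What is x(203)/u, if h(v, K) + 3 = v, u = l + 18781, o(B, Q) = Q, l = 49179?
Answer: 20909/13897820 ≈ 0.0015045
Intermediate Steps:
u = 67960 (u = 49179 + 18781 = 67960)
h(v, K) = -3 + v
r(s, z) = 3 + s + z (r(s, z) = (s + z) + (-3 + 6) = (s + z) + 3 = 3 + s + z)
x(F) = F*(3 + F)/(3 + 2*F) (x(F) = ((F + 3)/(3 + F + F))*F = ((3 + F)/(3 + 2*F))*F = F*(3 + F)/(3 + 2*F))
x(203)/u = (203*(3 + 203)/(3 + 2*203))/67960 = (203*206/(3 + 406))*(1/67960) = (203*206/409)*(1/67960) = (203*(1/409)*206)*(1/67960) = (41818/409)*(1/67960) = 20909/13897820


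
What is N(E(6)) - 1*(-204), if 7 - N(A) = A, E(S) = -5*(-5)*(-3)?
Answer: 286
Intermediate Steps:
E(S) = -75 (E(S) = 25*(-3) = -75)
N(A) = 7 - A
N(E(6)) - 1*(-204) = (7 - 1*(-75)) - 1*(-204) = (7 + 75) + 204 = 82 + 204 = 286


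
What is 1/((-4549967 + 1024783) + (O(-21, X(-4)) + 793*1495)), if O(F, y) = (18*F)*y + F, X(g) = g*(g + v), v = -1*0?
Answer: -1/2345718 ≈ -4.2631e-7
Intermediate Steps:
v = 0
X(g) = g² (X(g) = g*(g + 0) = g*g = g²)
O(F, y) = F + 18*F*y (O(F, y) = 18*F*y + F = F + 18*F*y)
1/((-4549967 + 1024783) + (O(-21, X(-4)) + 793*1495)) = 1/((-4549967 + 1024783) + (-21*(1 + 18*(-4)²) + 793*1495)) = 1/(-3525184 + (-21*(1 + 18*16) + 1185535)) = 1/(-3525184 + (-21*(1 + 288) + 1185535)) = 1/(-3525184 + (-21*289 + 1185535)) = 1/(-3525184 + (-6069 + 1185535)) = 1/(-3525184 + 1179466) = 1/(-2345718) = -1/2345718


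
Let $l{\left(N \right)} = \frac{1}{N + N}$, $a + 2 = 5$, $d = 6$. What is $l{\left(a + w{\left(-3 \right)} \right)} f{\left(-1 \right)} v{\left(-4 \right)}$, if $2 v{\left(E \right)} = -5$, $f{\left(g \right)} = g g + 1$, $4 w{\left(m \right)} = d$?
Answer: $- \frac{5}{9} \approx -0.55556$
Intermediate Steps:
$w{\left(m \right)} = \frac{3}{2}$ ($w{\left(m \right)} = \frac{1}{4} \cdot 6 = \frac{3}{2}$)
$f{\left(g \right)} = 1 + g^{2}$ ($f{\left(g \right)} = g^{2} + 1 = 1 + g^{2}$)
$a = 3$ ($a = -2 + 5 = 3$)
$v{\left(E \right)} = - \frac{5}{2}$ ($v{\left(E \right)} = \frac{1}{2} \left(-5\right) = - \frac{5}{2}$)
$l{\left(N \right)} = \frac{1}{2 N}$
$l{\left(a + w{\left(-3 \right)} \right)} f{\left(-1 \right)} v{\left(-4 \right)} = \frac{1}{2 \left(3 + \frac{3}{2}\right)} \left(1 + \left(-1\right)^{2}\right) \left(- \frac{5}{2}\right) = \frac{1}{2 \cdot \frac{9}{2}} \left(1 + 1\right) \left(- \frac{5}{2}\right) = \frac{1}{2} \cdot \frac{2}{9} \cdot 2 \left(- \frac{5}{2}\right) = \frac{1}{9} \cdot 2 \left(- \frac{5}{2}\right) = \frac{2}{9} \left(- \frac{5}{2}\right) = - \frac{5}{9}$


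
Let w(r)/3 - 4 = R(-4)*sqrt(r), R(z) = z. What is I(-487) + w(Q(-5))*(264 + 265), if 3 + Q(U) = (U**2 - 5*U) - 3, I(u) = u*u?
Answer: 243517 - 12696*sqrt(11) ≈ 2.0141e+5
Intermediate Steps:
I(u) = u**2
Q(U) = -6 + U**2 - 5*U (Q(U) = -3 + ((U**2 - 5*U) - 3) = -3 + (-3 + U**2 - 5*U) = -6 + U**2 - 5*U)
w(r) = 12 - 12*sqrt(r) (w(r) = 12 + 3*(-4*sqrt(r)) = 12 - 12*sqrt(r))
I(-487) + w(Q(-5))*(264 + 265) = (-487)**2 + (12 - 12*sqrt(-6 + (-5)**2 - 5*(-5)))*(264 + 265) = 237169 + (12 - 12*sqrt(-6 + 25 + 25))*529 = 237169 + (12 - 24*sqrt(11))*529 = 237169 + (6348 - 12696*sqrt(11)) = 243517 - 12696*sqrt(11)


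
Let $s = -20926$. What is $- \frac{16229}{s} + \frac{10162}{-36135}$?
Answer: $\frac{373784903}{756161010} \approx 0.49432$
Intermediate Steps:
$- \frac{16229}{s} + \frac{10162}{-36135} = - \frac{16229}{-20926} + \frac{10162}{-36135} = \left(-16229\right) \left(- \frac{1}{20926}\right) + 10162 \left(- \frac{1}{36135}\right) = \frac{16229}{20926} - \frac{10162}{36135} = \frac{373784903}{756161010}$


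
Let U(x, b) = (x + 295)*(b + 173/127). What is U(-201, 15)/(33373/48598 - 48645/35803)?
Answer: -339868732622408/148487916257 ≈ -2288.9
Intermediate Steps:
U(x, b) = (295 + x)*(173/127 + b) (U(x, b) = (295 + x)*(b + 173*(1/127)) = (295 + x)*(b + 173/127) = (295 + x)*(173/127 + b))
U(-201, 15)/(33373/48598 - 48645/35803) = (51035/127 + 295*15 + (173/127)*(-201) + 15*(-201))/(33373/48598 - 48645/35803) = (51035/127 + 4425 - 34773/127 - 3015)/(33373*(1/48598) - 48645*1/35803) = 195332/(127*(33373/48598 - 48645/35803)) = 195332/(127*(-1169196191/1739954194)) = (195332/127)*(-1739954194/1169196191) = -339868732622408/148487916257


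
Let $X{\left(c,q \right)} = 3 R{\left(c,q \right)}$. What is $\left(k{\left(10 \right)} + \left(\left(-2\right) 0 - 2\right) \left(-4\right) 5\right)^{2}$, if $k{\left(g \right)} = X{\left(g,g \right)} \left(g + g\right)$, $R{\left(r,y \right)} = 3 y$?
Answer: $3385600$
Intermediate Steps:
$X{\left(c,q \right)} = 9 q$ ($X{\left(c,q \right)} = 3 \cdot 3 q = 9 q$)
$k{\left(g \right)} = 18 g^{2}$ ($k{\left(g \right)} = 9 g \left(g + g\right) = 9 g 2 g = 18 g^{2}$)
$\left(k{\left(10 \right)} + \left(\left(-2\right) 0 - 2\right) \left(-4\right) 5\right)^{2} = \left(18 \cdot 10^{2} + \left(\left(-2\right) 0 - 2\right) \left(-4\right) 5\right)^{2} = \left(18 \cdot 100 + \left(0 - 2\right) \left(-4\right) 5\right)^{2} = \left(1800 + \left(-2\right) \left(-4\right) 5\right)^{2} = \left(1800 + 8 \cdot 5\right)^{2} = \left(1800 + 40\right)^{2} = 1840^{2} = 3385600$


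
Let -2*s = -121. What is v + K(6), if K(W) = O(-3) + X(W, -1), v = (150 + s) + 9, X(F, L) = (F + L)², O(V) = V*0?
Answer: 489/2 ≈ 244.50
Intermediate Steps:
s = 121/2 (s = -½*(-121) = 121/2 ≈ 60.500)
O(V) = 0
v = 439/2 (v = (150 + 121/2) + 9 = 421/2 + 9 = 439/2 ≈ 219.50)
K(W) = (-1 + W)² (K(W) = 0 + (W - 1)² = 0 + (-1 + W)² = (-1 + W)²)
v + K(6) = 439/2 + (-1 + 6)² = 439/2 + 5² = 439/2 + 25 = 489/2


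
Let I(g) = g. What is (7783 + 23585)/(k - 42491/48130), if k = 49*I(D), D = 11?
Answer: 503247280/8633193 ≈ 58.292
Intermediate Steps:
k = 539 (k = 49*11 = 539)
(7783 + 23585)/(k - 42491/48130) = (7783 + 23585)/(539 - 42491/48130) = 31368/(539 - 42491*1/48130) = 31368/(539 - 42491/48130) = 31368/(25899579/48130) = 31368*(48130/25899579) = 503247280/8633193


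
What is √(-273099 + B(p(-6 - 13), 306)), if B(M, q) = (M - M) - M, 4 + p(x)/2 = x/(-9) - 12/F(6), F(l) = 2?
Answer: I*√2457749/3 ≈ 522.57*I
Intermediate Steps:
p(x) = -20 - 2*x/9 (p(x) = -8 + 2*(x/(-9) - 12/2) = -8 + 2*(x*(-⅑) - 12*½) = -8 + 2*(-x/9 - 6) = -8 + 2*(-6 - x/9) = -8 + (-12 - 2*x/9) = -20 - 2*x/9)
B(M, q) = -M (B(M, q) = 0 - M = -M)
√(-273099 + B(p(-6 - 13), 306)) = √(-273099 - (-20 - 2*(-6 - 13)/9)) = √(-273099 - (-20 - 2/9*(-19))) = √(-273099 - (-20 + 38/9)) = √(-273099 - 1*(-142/9)) = √(-273099 + 142/9) = √(-2457749/9) = I*√2457749/3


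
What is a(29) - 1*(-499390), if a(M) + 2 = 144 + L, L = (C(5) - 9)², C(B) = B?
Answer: 499548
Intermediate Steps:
L = 16 (L = (5 - 9)² = (-4)² = 16)
a(M) = 158 (a(M) = -2 + (144 + 16) = -2 + 160 = 158)
a(29) - 1*(-499390) = 158 - 1*(-499390) = 158 + 499390 = 499548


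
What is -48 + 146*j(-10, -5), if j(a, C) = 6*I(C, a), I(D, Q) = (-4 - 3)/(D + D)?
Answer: 2826/5 ≈ 565.20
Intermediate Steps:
I(D, Q) = -7/(2*D) (I(D, Q) = -7*1/(2*D) = -7/(2*D))
j(a, C) = -21/C (j(a, C) = 6*(-7/(2*C)) = -21/C)
-48 + 146*j(-10, -5) = -48 + 146*(-21/(-5)) = -48 + 146*(-21*(-⅕)) = -48 + 146*(21/5) = -48 + 3066/5 = 2826/5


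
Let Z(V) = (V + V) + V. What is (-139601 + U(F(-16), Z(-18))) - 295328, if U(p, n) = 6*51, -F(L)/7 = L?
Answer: -434623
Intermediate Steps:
Z(V) = 3*V (Z(V) = 2*V + V = 3*V)
F(L) = -7*L
U(p, n) = 306
(-139601 + U(F(-16), Z(-18))) - 295328 = (-139601 + 306) - 295328 = -139295 - 295328 = -434623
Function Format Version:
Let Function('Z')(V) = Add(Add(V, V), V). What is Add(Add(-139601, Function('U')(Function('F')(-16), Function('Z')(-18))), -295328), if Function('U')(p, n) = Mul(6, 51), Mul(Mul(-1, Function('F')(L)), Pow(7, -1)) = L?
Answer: -434623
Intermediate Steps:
Function('Z')(V) = Mul(3, V) (Function('Z')(V) = Add(Mul(2, V), V) = Mul(3, V))
Function('F')(L) = Mul(-7, L)
Function('U')(p, n) = 306
Add(Add(-139601, Function('U')(Function('F')(-16), Function('Z')(-18))), -295328) = Add(Add(-139601, 306), -295328) = Add(-139295, -295328) = -434623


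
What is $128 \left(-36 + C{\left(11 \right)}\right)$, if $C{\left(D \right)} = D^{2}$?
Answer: $10880$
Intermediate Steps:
$128 \left(-36 + C{\left(11 \right)}\right) = 128 \left(-36 + 11^{2}\right) = 128 \left(-36 + 121\right) = 128 \cdot 85 = 10880$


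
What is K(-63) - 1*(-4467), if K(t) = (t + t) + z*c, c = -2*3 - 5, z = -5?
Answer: 4396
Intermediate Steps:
c = -11 (c = -6 - 5 = -11)
K(t) = 55 + 2*t (K(t) = (t + t) - 5*(-11) = 2*t + 55 = 55 + 2*t)
K(-63) - 1*(-4467) = (55 + 2*(-63)) - 1*(-4467) = (55 - 126) + 4467 = -71 + 4467 = 4396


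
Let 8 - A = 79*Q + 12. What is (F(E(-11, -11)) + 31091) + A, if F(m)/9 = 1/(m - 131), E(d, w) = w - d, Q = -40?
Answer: 4486348/131 ≈ 34247.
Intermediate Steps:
F(m) = 9/(-131 + m) (F(m) = 9/(m - 131) = 9/(-131 + m))
A = 3156 (A = 8 - (79*(-40) + 12) = 8 - (-3160 + 12) = 8 - 1*(-3148) = 8 + 3148 = 3156)
(F(E(-11, -11)) + 31091) + A = (9/(-131 + (-11 - 1*(-11))) + 31091) + 3156 = (9/(-131 + (-11 + 11)) + 31091) + 3156 = (9/(-131 + 0) + 31091) + 3156 = (9/(-131) + 31091) + 3156 = (9*(-1/131) + 31091) + 3156 = (-9/131 + 31091) + 3156 = 4072912/131 + 3156 = 4486348/131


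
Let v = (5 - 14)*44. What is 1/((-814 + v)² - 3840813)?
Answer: -1/2376713 ≈ -4.2075e-7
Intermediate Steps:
v = -396 (v = -9*44 = -396)
1/((-814 + v)² - 3840813) = 1/((-814 - 396)² - 3840813) = 1/((-1210)² - 3840813) = 1/(1464100 - 3840813) = 1/(-2376713) = -1/2376713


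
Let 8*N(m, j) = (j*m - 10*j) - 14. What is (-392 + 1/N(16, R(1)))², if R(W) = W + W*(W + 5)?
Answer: 7518564/49 ≈ 1.5344e+5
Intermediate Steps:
R(W) = W + W*(5 + W)
N(m, j) = -7/4 - 5*j/4 + j*m/8 (N(m, j) = ((j*m - 10*j) - 14)/8 = ((-10*j + j*m) - 14)/8 = (-14 - 10*j + j*m)/8 = -7/4 - 5*j/4 + j*m/8)
(-392 + 1/N(16, R(1)))² = (-392 + 1/(-7/4 - 5*(6 + 1)/4 + (⅛)*(1*(6 + 1))*16))² = (-392 + 1/(-7/4 - 5*7/4 + (⅛)*(1*7)*16))² = (-392 + 1/(-7/4 - 5/4*7 + (⅛)*7*16))² = (-392 + 1/(-7/4 - 35/4 + 14))² = (-392 + 1/(7/2))² = (-392 + 2/7)² = (-2742/7)² = 7518564/49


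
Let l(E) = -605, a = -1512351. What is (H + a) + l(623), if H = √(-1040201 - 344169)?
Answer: -1512956 + I*√1384370 ≈ -1.513e+6 + 1176.6*I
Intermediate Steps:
H = I*√1384370 (H = √(-1384370) = I*√1384370 ≈ 1176.6*I)
(H + a) + l(623) = (I*√1384370 - 1512351) - 605 = (-1512351 + I*√1384370) - 605 = -1512956 + I*√1384370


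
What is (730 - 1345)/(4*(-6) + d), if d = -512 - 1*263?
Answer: 615/799 ≈ 0.76971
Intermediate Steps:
d = -775 (d = -512 - 263 = -775)
(730 - 1345)/(4*(-6) + d) = (730 - 1345)/(4*(-6) - 775) = -615/(-24 - 775) = -615/(-799) = -615*(-1/799) = 615/799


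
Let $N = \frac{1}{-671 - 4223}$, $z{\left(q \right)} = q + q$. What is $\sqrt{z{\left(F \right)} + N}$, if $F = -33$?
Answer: $\frac{i \sqrt{1580786470}}{4894} \approx 8.1241 i$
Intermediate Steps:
$z{\left(q \right)} = 2 q$
$N = - \frac{1}{4894}$ ($N = \frac{1}{-4894} = - \frac{1}{4894} \approx -0.00020433$)
$\sqrt{z{\left(F \right)} + N} = \sqrt{2 \left(-33\right) - \frac{1}{4894}} = \sqrt{-66 - \frac{1}{4894}} = \sqrt{- \frac{323005}{4894}} = \frac{i \sqrt{1580786470}}{4894}$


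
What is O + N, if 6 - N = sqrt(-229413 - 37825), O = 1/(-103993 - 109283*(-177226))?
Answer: 226788314257/37798052376 - I*sqrt(267238) ≈ 6.0 - 516.95*I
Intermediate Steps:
O = 1/37798052376 (O = -1/177226/(-213276) = -1/213276*(-1/177226) = 1/37798052376 ≈ 2.6456e-11)
N = 6 - I*sqrt(267238) (N = 6 - sqrt(-229413 - 37825) = 6 - sqrt(-267238) = 6 - I*sqrt(267238) ≈ 6.0 - 516.95*I)
O + N = 1/37798052376 + (6 - I*sqrt(267238)) = 226788314257/37798052376 - I*sqrt(267238)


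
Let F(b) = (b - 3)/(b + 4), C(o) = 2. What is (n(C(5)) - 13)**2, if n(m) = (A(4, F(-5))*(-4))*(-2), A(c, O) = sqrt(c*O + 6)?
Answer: 2601 - 208*sqrt(38) ≈ 1318.8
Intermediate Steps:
F(b) = (-3 + b)/(4 + b)
A(c, O) = sqrt(6 + O*c) (A(c, O) = sqrt(O*c + 6) = sqrt(6 + O*c))
n(m) = 8*sqrt(38) (n(m) = (sqrt(6 + ((-3 - 5)/(4 - 5))*4)*(-4))*(-2) = (sqrt(6 + (-8/(-1))*4)*(-4))*(-2) = (sqrt(6 - 1*(-8)*4)*(-4))*(-2) = (sqrt(6 + 8*4)*(-4))*(-2) = (sqrt(6 + 32)*(-4))*(-2) = (sqrt(38)*(-4))*(-2) = -4*sqrt(38)*(-2) = 8*sqrt(38))
(n(C(5)) - 13)**2 = (8*sqrt(38) - 13)**2 = (-13 + 8*sqrt(38))**2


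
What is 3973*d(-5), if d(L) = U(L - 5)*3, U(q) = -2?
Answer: -23838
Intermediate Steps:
d(L) = -6 (d(L) = -2*3 = -6)
3973*d(-5) = 3973*(-6) = -23838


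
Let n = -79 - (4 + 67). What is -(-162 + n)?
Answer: 312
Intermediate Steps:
n = -150 (n = -79 - 1*71 = -79 - 71 = -150)
-(-162 + n) = -(-162 - 150) = -1*(-312) = 312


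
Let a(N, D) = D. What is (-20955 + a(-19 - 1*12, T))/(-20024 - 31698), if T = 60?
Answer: 20895/51722 ≈ 0.40399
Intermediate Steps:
(-20955 + a(-19 - 1*12, T))/(-20024 - 31698) = (-20955 + 60)/(-20024 - 31698) = -20895/(-51722) = -20895*(-1/51722) = 20895/51722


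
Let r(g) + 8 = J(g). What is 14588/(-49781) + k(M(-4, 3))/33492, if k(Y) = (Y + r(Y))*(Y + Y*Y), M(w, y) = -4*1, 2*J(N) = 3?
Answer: -82475617/277877542 ≈ -0.29681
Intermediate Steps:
J(N) = 3/2 (J(N) = (½)*3 = 3/2)
r(g) = -13/2 (r(g) = -8 + 3/2 = -13/2)
M(w, y) = -4
k(Y) = (-13/2 + Y)*(Y + Y²) (k(Y) = (Y - 13/2)*(Y + Y*Y) = (-13/2 + Y)*(Y + Y²))
14588/(-49781) + k(M(-4, 3))/33492 = 14588/(-49781) + ((½)*(-4)*(-13 - 11*(-4) + 2*(-4)²))/33492 = 14588*(-1/49781) + ((½)*(-4)*(-13 + 44 + 2*16))*(1/33492) = -14588/49781 + ((½)*(-4)*(-13 + 44 + 32))*(1/33492) = -14588/49781 + ((½)*(-4)*63)*(1/33492) = -14588/49781 - 126*1/33492 = -14588/49781 - 21/5582 = -82475617/277877542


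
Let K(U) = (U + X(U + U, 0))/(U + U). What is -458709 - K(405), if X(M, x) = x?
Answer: -917419/2 ≈ -4.5871e+5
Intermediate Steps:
K(U) = 1/2 (K(U) = (U + 0)/(U + U) = U/((2*U)) = U*(1/(2*U)) = 1/2)
-458709 - K(405) = -458709 - 1*1/2 = -458709 - 1/2 = -917419/2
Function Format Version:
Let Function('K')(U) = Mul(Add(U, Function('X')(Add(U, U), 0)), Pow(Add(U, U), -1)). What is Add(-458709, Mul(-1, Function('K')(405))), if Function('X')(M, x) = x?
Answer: Rational(-917419, 2) ≈ -4.5871e+5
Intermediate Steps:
Function('K')(U) = Rational(1, 2) (Function('K')(U) = Mul(Add(U, 0), Pow(Add(U, U), -1)) = Mul(U, Pow(Mul(2, U), -1)) = Mul(U, Mul(Rational(1, 2), Pow(U, -1))) = Rational(1, 2))
Add(-458709, Mul(-1, Function('K')(405))) = Add(-458709, Mul(-1, Rational(1, 2))) = Add(-458709, Rational(-1, 2)) = Rational(-917419, 2)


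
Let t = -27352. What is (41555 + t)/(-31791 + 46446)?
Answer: 14203/14655 ≈ 0.96916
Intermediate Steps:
(41555 + t)/(-31791 + 46446) = (41555 - 27352)/(-31791 + 46446) = 14203/14655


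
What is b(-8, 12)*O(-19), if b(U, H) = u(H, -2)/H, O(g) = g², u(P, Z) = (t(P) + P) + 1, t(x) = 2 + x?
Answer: 3249/4 ≈ 812.25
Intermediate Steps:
u(P, Z) = 3 + 2*P (u(P, Z) = ((2 + P) + P) + 1 = (2 + 2*P) + 1 = 3 + 2*P)
b(U, H) = (3 + 2*H)/H
b(-8, 12)*O(-19) = (2 + 3/12)*(-19)² = (2 + 3*(1/12))*361 = (2 + ¼)*361 = (9/4)*361 = 3249/4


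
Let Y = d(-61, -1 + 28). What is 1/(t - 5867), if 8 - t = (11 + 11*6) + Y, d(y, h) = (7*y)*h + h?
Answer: 1/5566 ≈ 0.00017966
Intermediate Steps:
d(y, h) = h + 7*h*y (d(y, h) = 7*h*y + h = h + 7*h*y)
Y = -11502 (Y = (-1 + 28)*(1 + 7*(-61)) = 27*(1 - 427) = 27*(-426) = -11502)
t = 11433 (t = 8 - ((11 + 11*6) - 11502) = 8 - ((11 + 66) - 11502) = 8 - (77 - 11502) = 8 - 1*(-11425) = 8 + 11425 = 11433)
1/(t - 5867) = 1/(11433 - 5867) = 1/5566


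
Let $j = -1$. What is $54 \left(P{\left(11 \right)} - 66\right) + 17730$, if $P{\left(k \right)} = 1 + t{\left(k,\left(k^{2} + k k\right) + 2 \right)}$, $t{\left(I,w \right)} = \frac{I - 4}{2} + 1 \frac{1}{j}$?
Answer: $14355$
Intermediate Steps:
$t{\left(I,w \right)} = -3 + \frac{I}{2}$ ($t{\left(I,w \right)} = \frac{I - 4}{2} + 1 \frac{1}{-1} = \left(-4 + I\right) \frac{1}{2} + 1 \left(-1\right) = \left(-2 + \frac{I}{2}\right) - 1 = -3 + \frac{I}{2}$)
$P{\left(k \right)} = -2 + \frac{k}{2}$ ($P{\left(k \right)} = 1 + \left(-3 + \frac{k}{2}\right) = -2 + \frac{k}{2}$)
$54 \left(P{\left(11 \right)} - 66\right) + 17730 = 54 \left(\left(-2 + \frac{1}{2} \cdot 11\right) - 66\right) + 17730 = 54 \left(\left(-2 + \frac{11}{2}\right) - 66\right) + 17730 = 54 \left(\frac{7}{2} - 66\right) + 17730 = 54 \left(- \frac{125}{2}\right) + 17730 = -3375 + 17730 = 14355$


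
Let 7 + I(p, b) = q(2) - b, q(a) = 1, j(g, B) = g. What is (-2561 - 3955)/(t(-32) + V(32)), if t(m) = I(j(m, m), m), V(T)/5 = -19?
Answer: 2172/23 ≈ 94.435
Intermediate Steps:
V(T) = -95 (V(T) = 5*(-19) = -95)
I(p, b) = -6 - b (I(p, b) = -7 + (1 - b) = -6 - b)
t(m) = -6 - m
(-2561 - 3955)/(t(-32) + V(32)) = (-2561 - 3955)/((-6 - 1*(-32)) - 95) = -6516/((-6 + 32) - 95) = -6516/(26 - 95) = -6516/(-69) = -6516*(-1/69) = 2172/23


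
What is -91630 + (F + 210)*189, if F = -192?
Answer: -88228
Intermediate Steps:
-91630 + (F + 210)*189 = -91630 + (-192 + 210)*189 = -91630 + 18*189 = -91630 + 3402 = -88228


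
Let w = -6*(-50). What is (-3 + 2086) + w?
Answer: 2383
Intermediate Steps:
w = 300
(-3 + 2086) + w = (-3 + 2086) + 300 = 2083 + 300 = 2383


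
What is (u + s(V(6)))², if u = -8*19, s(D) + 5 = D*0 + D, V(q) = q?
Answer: 22801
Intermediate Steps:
s(D) = -5 + D (s(D) = -5 + (D*0 + D) = -5 + (0 + D) = -5 + D)
u = -152
(u + s(V(6)))² = (-152 + (-5 + 6))² = (-152 + 1)² = (-151)² = 22801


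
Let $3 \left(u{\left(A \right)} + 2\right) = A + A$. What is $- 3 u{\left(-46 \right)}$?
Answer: $98$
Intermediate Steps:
$u{\left(A \right)} = -2 + \frac{2 A}{3}$ ($u{\left(A \right)} = -2 + \frac{A + A}{3} = -2 + \frac{2 A}{3}$)
$- 3 u{\left(-46 \right)} = - 3 \left(-2 + \frac{2}{3} \left(-46\right)\right) = - 3 \left(-2 - \frac{92}{3}\right) = \left(-3\right) \left(- \frac{98}{3}\right) = 98$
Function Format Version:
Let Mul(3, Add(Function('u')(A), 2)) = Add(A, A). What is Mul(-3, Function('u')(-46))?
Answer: 98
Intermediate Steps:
Function('u')(A) = Add(-2, Mul(Rational(2, 3), A)) (Function('u')(A) = Add(-2, Mul(Rational(1, 3), Add(A, A))) = Add(-2, Mul(Rational(1, 3), Mul(2, A))) = Add(-2, Mul(Rational(2, 3), A)))
Mul(-3, Function('u')(-46)) = Mul(-3, Add(-2, Mul(Rational(2, 3), -46))) = Mul(-3, Add(-2, Rational(-92, 3))) = Mul(-3, Rational(-98, 3)) = 98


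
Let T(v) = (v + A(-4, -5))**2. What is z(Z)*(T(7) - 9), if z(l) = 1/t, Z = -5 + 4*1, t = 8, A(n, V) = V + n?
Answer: -5/8 ≈ -0.62500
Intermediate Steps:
Z = -1 (Z = -5 + 4 = -1)
T(v) = (-9 + v)**2 (T(v) = (v + (-5 - 4))**2 = (v - 9)**2 = (-9 + v)**2)
z(l) = 1/8
z(Z)*(T(7) - 9) = ((-9 + 7)**2 - 9)/8 = ((-2)**2 - 9)/8 = (4 - 9)/8 = (1/8)*(-5) = -5/8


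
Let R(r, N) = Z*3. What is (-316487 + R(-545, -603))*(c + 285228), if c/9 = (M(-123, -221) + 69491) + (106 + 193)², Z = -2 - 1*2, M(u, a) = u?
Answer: -542526444351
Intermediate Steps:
Z = -4 (Z = -2 - 2 = -4)
R(r, N) = -12 (R(r, N) = -4*3 = -12)
c = 1428921 (c = 9*((-123 + 69491) + (106 + 193)²) = 9*(69368 + 299²) = 9*(69368 + 89401) = 9*158769 = 1428921)
(-316487 + R(-545, -603))*(c + 285228) = (-316487 - 12)*(1428921 + 285228) = -316499*1714149 = -542526444351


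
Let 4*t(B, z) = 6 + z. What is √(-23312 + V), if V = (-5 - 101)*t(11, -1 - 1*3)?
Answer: I*√23365 ≈ 152.86*I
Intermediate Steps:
t(B, z) = 3/2 + z/4 (t(B, z) = (6 + z)/4 = 3/2 + z/4)
V = -53 (V = (-5 - 101)*(3/2 + (-1 - 1*3)/4) = -106*(3/2 + (-1 - 3)/4) = -106*(3/2 + (¼)*(-4)) = -106*(3/2 - 1) = -106*½ = -53)
√(-23312 + V) = √(-23312 - 53) = √(-23365) = I*√23365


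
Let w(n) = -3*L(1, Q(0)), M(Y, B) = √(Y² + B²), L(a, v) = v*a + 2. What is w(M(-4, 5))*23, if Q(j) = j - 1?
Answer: -69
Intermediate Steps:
Q(j) = -1 + j
L(a, v) = 2 + a*v (L(a, v) = a*v + 2 = 2 + a*v)
M(Y, B) = √(B² + Y²)
w(n) = -3 (w(n) = -3*(2 + 1*(-1 + 0)) = -3*(2 + 1*(-1)) = -3*(2 - 1) = -3*1 = -3)
w(M(-4, 5))*23 = -3*23 = -69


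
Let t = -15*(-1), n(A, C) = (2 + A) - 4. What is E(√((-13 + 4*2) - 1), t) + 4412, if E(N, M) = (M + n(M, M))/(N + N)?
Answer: 4412 - 7*I*√6/3 ≈ 4412.0 - 5.7155*I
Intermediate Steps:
n(A, C) = -2 + A
t = 15
E(N, M) = (-2 + 2*M)/(2*N) (E(N, M) = (M + (-2 + M))/(N + N) = (-2 + 2*M)/((2*N)) = (-2 + 2*M)*(1/(2*N)) = (-2 + 2*M)/(2*N))
E(√((-13 + 4*2) - 1), t) + 4412 = (-1 + 15)/(√((-13 + 4*2) - 1)) + 4412 = 14/√((-13 + 8) - 1) + 4412 = 14/√(-5 - 1) + 4412 = 14/√(-6) + 4412 = 14/(I*√6) + 4412 = -I*√6/6*14 + 4412 = -7*I*√6/3 + 4412 = 4412 - 7*I*√6/3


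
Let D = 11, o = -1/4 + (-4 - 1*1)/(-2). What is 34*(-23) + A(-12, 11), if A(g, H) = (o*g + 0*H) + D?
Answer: -798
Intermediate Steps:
o = 9/4 (o = -1*¼ + (-4 - 1)*(-½) = -¼ - 5*(-½) = -¼ + 5/2 = 9/4 ≈ 2.2500)
A(g, H) = 11 + 9*g/4 (A(g, H) = (9*g/4 + 0*H) + 11 = (9*g/4 + 0) + 11 = 9*g/4 + 11 = 11 + 9*g/4)
34*(-23) + A(-12, 11) = 34*(-23) + (11 + (9/4)*(-12)) = -782 + (11 - 27) = -782 - 16 = -798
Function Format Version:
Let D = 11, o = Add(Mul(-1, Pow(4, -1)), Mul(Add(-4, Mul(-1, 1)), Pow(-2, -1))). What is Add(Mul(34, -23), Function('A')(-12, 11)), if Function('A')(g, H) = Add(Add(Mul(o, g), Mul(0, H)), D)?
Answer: -798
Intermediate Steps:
o = Rational(9, 4) (o = Add(Mul(-1, Rational(1, 4)), Mul(Add(-4, -1), Rational(-1, 2))) = Add(Rational(-1, 4), Mul(-5, Rational(-1, 2))) = Add(Rational(-1, 4), Rational(5, 2)) = Rational(9, 4) ≈ 2.2500)
Function('A')(g, H) = Add(11, Mul(Rational(9, 4), g)) (Function('A')(g, H) = Add(Add(Mul(Rational(9, 4), g), Mul(0, H)), 11) = Add(Add(Mul(Rational(9, 4), g), 0), 11) = Add(Mul(Rational(9, 4), g), 11) = Add(11, Mul(Rational(9, 4), g)))
Add(Mul(34, -23), Function('A')(-12, 11)) = Add(Mul(34, -23), Add(11, Mul(Rational(9, 4), -12))) = Add(-782, Add(11, -27)) = Add(-782, -16) = -798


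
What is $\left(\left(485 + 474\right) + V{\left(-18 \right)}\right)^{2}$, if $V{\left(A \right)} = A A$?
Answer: $1646089$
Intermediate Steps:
$V{\left(A \right)} = A^{2}$
$\left(\left(485 + 474\right) + V{\left(-18 \right)}\right)^{2} = \left(\left(485 + 474\right) + \left(-18\right)^{2}\right)^{2} = \left(959 + 324\right)^{2} = 1283^{2} = 1646089$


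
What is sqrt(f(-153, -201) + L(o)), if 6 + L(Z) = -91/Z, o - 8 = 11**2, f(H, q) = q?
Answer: I*sqrt(3456426)/129 ≈ 14.412*I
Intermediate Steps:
o = 129 (o = 8 + 11**2 = 8 + 121 = 129)
L(Z) = -6 - 91/Z
sqrt(f(-153, -201) + L(o)) = sqrt(-201 + (-6 - 91/129)) = sqrt(-201 - 865/129) = sqrt(-26794/129) = I*sqrt(3456426)/129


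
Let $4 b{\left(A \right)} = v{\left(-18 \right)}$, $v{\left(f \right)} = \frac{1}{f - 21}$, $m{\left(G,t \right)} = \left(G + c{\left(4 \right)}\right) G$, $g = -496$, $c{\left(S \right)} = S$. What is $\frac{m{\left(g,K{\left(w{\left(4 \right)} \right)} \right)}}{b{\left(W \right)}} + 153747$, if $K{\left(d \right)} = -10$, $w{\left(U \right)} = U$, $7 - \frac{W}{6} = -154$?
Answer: $-37915245$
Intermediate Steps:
$W = 966$ ($W = 42 - -924 = 42 + 924 = 966$)
$m{\left(G,t \right)} = G \left(4 + G\right)$ ($m{\left(G,t \right)} = \left(G + 4\right) G = \left(4 + G\right) G = G \left(4 + G\right)$)
$v{\left(f \right)} = \frac{1}{-21 + f}$
$b{\left(A \right)} = - \frac{1}{156}$ ($b{\left(A \right)} = \frac{1}{4 \left(-21 - 18\right)} = \frac{1}{4 \left(-39\right)} = \frac{1}{4} \left(- \frac{1}{39}\right) = - \frac{1}{156}$)
$\frac{m{\left(g,K{\left(w{\left(4 \right)} \right)} \right)}}{b{\left(W \right)}} + 153747 = \frac{\left(-496\right) \left(4 - 496\right)}{- \frac{1}{156}} + 153747 = \left(-496\right) \left(-492\right) \left(-156\right) + 153747 = 244032 \left(-156\right) + 153747 = -38068992 + 153747 = -37915245$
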